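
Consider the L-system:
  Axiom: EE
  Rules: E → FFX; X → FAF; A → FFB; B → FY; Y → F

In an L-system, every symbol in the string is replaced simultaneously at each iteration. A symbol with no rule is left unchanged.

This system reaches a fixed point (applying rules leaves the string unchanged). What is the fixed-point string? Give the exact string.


Answer: FFFFFFFFFFFFFFFF

Derivation:
Step 0: EE
Step 1: FFXFFX
Step 2: FFFAFFFFAF
Step 3: FFFFFBFFFFFFBF
Step 4: FFFFFFYFFFFFFFYF
Step 5: FFFFFFFFFFFFFFFF
Step 6: FFFFFFFFFFFFFFFF  (unchanged — fixed point at step 5)


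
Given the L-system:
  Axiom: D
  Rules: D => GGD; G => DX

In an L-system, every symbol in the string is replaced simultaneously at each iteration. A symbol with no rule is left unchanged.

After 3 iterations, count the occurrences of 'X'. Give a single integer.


Step 0: D  (0 'X')
Step 1: GGD  (0 'X')
Step 2: DXDXGGD  (2 'X')
Step 3: GGDXGGDXDXDXGGD  (4 'X')

Answer: 4


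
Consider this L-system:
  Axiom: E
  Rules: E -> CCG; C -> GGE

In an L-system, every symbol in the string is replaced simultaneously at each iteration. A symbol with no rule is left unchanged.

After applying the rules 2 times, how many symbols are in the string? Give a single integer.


Step 0: length = 1
Step 1: length = 3
Step 2: length = 7

Answer: 7


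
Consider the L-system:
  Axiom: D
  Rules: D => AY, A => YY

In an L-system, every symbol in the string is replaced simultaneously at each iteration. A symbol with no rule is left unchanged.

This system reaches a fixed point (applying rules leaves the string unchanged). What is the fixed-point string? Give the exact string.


Answer: YYY

Derivation:
Step 0: D
Step 1: AY
Step 2: YYY
Step 3: YYY  (unchanged — fixed point at step 2)


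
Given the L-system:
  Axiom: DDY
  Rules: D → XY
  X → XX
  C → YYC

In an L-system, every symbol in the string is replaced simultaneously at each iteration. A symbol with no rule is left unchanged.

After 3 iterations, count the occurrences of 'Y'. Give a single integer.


Answer: 3

Derivation:
Step 0: DDY  (1 'Y')
Step 1: XYXYY  (3 'Y')
Step 2: XXYXXYY  (3 'Y')
Step 3: XXXXYXXXXYY  (3 'Y')


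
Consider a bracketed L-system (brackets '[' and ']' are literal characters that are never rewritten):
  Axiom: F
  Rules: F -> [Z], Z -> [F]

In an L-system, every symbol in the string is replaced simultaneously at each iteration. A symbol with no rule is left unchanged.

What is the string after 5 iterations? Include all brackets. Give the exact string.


Answer: [[[[[Z]]]]]

Derivation:
Step 0: F
Step 1: [Z]
Step 2: [[F]]
Step 3: [[[Z]]]
Step 4: [[[[F]]]]
Step 5: [[[[[Z]]]]]


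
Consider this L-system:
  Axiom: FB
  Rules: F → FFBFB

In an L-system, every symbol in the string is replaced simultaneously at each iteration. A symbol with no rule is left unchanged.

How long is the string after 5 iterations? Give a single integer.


Answer: 486

Derivation:
Step 0: length = 2
Step 1: length = 6
Step 2: length = 18
Step 3: length = 54
Step 4: length = 162
Step 5: length = 486


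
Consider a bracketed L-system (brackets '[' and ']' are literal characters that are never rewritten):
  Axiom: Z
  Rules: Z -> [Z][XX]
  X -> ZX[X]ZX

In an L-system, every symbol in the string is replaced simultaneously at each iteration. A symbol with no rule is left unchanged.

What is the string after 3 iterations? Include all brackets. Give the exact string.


Step 0: Z
Step 1: [Z][XX]
Step 2: [[Z][XX]][ZX[X]ZXZX[X]ZX]
Step 3: [[[Z][XX]][ZX[X]ZXZX[X]ZX]][[Z][XX]ZX[X]ZX[ZX[X]ZX][Z][XX]ZX[X]ZX[Z][XX]ZX[X]ZX[ZX[X]ZX][Z][XX]ZX[X]ZX]

Answer: [[[Z][XX]][ZX[X]ZXZX[X]ZX]][[Z][XX]ZX[X]ZX[ZX[X]ZX][Z][XX]ZX[X]ZX[Z][XX]ZX[X]ZX[ZX[X]ZX][Z][XX]ZX[X]ZX]


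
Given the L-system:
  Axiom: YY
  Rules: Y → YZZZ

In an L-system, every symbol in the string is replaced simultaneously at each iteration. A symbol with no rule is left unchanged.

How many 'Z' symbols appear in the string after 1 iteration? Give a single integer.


Answer: 6

Derivation:
Step 0: YY  (0 'Z')
Step 1: YZZZYZZZ  (6 'Z')


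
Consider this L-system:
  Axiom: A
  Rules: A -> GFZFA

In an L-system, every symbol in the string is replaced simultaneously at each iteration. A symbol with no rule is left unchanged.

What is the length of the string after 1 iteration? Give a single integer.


Answer: 5

Derivation:
Step 0: length = 1
Step 1: length = 5


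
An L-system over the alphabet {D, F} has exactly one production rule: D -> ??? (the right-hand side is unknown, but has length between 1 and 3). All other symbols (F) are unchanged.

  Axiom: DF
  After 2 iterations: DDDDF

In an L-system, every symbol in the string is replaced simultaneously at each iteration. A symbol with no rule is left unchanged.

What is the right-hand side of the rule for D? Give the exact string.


Answer: DD

Derivation:
Trying D -> DD:
  Step 0: DF
  Step 1: DDF
  Step 2: DDDDF
Matches the given result.


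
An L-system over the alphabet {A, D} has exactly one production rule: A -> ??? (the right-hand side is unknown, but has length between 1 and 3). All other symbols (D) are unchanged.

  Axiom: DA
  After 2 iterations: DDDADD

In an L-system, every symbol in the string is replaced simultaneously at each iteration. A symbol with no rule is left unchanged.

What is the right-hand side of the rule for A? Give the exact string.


Trying A -> DAD:
  Step 0: DA
  Step 1: DDAD
  Step 2: DDDADD
Matches the given result.

Answer: DAD


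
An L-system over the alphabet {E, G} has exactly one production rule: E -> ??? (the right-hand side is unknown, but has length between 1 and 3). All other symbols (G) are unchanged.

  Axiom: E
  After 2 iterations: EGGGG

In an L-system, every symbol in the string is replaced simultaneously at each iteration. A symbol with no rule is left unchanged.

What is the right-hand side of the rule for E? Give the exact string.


Answer: EGG

Derivation:
Trying E -> EGG:
  Step 0: E
  Step 1: EGG
  Step 2: EGGGG
Matches the given result.


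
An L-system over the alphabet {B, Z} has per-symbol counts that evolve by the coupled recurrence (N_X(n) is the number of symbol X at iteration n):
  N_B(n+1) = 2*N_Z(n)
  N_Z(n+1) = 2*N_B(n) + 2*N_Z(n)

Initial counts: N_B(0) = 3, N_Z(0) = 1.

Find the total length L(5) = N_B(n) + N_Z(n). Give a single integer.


Answer: 1184

Derivation:
Step 0: N_B=3, N_Z=1, L=4
Step 1: N_B=2, N_Z=8, L=10
Step 2: N_B=16, N_Z=20, L=36
Step 3: N_B=40, N_Z=72, L=112
Step 4: N_B=144, N_Z=224, L=368
Step 5: N_B=448, N_Z=736, L=1184


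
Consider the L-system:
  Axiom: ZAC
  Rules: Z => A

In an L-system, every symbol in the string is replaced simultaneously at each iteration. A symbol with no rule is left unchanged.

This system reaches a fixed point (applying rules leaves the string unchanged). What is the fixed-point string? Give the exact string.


Step 0: ZAC
Step 1: AAC
Step 2: AAC  (unchanged — fixed point at step 1)

Answer: AAC


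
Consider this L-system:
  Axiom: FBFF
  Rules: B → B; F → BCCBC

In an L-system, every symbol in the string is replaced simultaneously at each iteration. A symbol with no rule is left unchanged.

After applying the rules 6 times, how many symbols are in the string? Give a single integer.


Step 0: length = 4
Step 1: length = 16
Step 2: length = 16
Step 3: length = 16
Step 4: length = 16
Step 5: length = 16
Step 6: length = 16

Answer: 16


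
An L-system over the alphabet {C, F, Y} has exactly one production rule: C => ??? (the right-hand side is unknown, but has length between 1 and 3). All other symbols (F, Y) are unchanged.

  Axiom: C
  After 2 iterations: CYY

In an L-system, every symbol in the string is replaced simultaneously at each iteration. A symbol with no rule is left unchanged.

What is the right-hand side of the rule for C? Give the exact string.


Answer: CY

Derivation:
Trying C => CY:
  Step 0: C
  Step 1: CY
  Step 2: CYY
Matches the given result.


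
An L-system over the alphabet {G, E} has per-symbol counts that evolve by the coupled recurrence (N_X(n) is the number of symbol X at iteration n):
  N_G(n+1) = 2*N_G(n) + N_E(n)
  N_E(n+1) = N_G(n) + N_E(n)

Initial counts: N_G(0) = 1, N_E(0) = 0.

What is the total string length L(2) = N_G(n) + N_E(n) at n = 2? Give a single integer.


Answer: 8

Derivation:
Step 0: N_G=1, N_E=0, L=1
Step 1: N_G=2, N_E=1, L=3
Step 2: N_G=5, N_E=3, L=8


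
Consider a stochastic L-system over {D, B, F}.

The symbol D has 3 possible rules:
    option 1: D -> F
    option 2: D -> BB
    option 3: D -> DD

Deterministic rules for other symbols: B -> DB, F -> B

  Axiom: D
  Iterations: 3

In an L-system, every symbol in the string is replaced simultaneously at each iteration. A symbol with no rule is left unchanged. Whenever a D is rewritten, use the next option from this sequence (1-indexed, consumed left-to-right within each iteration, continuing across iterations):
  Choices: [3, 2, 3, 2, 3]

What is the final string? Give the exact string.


Answer: DBDBBBDD

Derivation:
Step 0: D
Step 1: DD  (used choices [3])
Step 2: BBDD  (used choices [2, 3])
Step 3: DBDBBBDD  (used choices [2, 3])


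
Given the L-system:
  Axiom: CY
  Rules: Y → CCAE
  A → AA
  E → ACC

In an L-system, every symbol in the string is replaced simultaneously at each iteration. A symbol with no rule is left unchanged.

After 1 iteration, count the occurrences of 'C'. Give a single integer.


Answer: 3

Derivation:
Step 0: CY  (1 'C')
Step 1: CCCAE  (3 'C')


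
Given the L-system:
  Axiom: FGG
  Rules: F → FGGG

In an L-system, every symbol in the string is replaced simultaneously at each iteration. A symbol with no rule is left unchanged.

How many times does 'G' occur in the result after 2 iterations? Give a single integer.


Answer: 8

Derivation:
Step 0: FGG  (2 'G')
Step 1: FGGGGG  (5 'G')
Step 2: FGGGGGGGG  (8 'G')


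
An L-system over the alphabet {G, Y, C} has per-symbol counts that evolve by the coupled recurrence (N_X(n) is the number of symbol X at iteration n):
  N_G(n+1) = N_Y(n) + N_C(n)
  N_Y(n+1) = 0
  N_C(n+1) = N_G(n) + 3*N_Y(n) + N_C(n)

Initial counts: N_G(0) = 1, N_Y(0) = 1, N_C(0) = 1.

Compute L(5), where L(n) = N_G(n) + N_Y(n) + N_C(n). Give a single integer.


Answer: 50

Derivation:
Step 0: N_G=1, N_Y=1, N_C=1, L=3
Step 1: N_G=2, N_Y=0, N_C=5, L=7
Step 2: N_G=5, N_Y=0, N_C=7, L=12
Step 3: N_G=7, N_Y=0, N_C=12, L=19
Step 4: N_G=12, N_Y=0, N_C=19, L=31
Step 5: N_G=19, N_Y=0, N_C=31, L=50


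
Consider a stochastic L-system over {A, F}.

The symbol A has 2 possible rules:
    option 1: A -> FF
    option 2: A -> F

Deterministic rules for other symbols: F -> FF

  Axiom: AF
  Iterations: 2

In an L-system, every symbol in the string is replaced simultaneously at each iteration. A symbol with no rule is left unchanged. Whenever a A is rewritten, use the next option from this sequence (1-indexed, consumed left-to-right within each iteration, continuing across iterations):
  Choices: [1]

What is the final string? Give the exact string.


Answer: FFFFFFFF

Derivation:
Step 0: AF
Step 1: FFFF  (used choices [1])
Step 2: FFFFFFFF  (used choices [])


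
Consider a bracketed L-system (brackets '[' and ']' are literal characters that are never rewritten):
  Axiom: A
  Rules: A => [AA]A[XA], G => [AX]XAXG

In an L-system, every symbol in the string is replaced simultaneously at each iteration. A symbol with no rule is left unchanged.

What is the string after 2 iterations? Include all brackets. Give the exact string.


Answer: [[AA]A[XA][AA]A[XA]][AA]A[XA][X[AA]A[XA]]

Derivation:
Step 0: A
Step 1: [AA]A[XA]
Step 2: [[AA]A[XA][AA]A[XA]][AA]A[XA][X[AA]A[XA]]


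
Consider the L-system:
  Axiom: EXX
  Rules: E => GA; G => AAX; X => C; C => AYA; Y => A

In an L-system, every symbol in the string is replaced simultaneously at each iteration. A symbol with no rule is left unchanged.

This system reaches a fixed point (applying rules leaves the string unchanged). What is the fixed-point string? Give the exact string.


Step 0: EXX
Step 1: GACC
Step 2: AAXAAYAAYA
Step 3: AACAAAAAAA
Step 4: AAAYAAAAAAAA
Step 5: AAAAAAAAAAAA
Step 6: AAAAAAAAAAAA  (unchanged — fixed point at step 5)

Answer: AAAAAAAAAAAA


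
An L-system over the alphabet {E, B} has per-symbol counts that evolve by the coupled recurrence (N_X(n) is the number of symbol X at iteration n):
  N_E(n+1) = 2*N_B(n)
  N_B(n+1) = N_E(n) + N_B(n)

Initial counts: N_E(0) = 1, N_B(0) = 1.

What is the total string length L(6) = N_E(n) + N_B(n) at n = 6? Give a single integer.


Step 0: N_E=1, N_B=1, L=2
Step 1: N_E=2, N_B=2, L=4
Step 2: N_E=4, N_B=4, L=8
Step 3: N_E=8, N_B=8, L=16
Step 4: N_E=16, N_B=16, L=32
Step 5: N_E=32, N_B=32, L=64
Step 6: N_E=64, N_B=64, L=128

Answer: 128


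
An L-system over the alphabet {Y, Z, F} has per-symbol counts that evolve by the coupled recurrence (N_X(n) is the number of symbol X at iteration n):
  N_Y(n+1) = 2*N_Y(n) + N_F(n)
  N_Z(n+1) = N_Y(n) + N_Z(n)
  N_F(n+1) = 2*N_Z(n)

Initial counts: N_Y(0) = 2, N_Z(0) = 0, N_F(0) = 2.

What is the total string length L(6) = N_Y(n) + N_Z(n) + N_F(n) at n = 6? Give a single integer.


Step 0: N_Y=2, N_Z=0, N_F=2, L=4
Step 1: N_Y=6, N_Z=2, N_F=0, L=8
Step 2: N_Y=12, N_Z=8, N_F=4, L=24
Step 3: N_Y=28, N_Z=20, N_F=16, L=64
Step 4: N_Y=72, N_Z=48, N_F=40, L=160
Step 5: N_Y=184, N_Z=120, N_F=96, L=400
Step 6: N_Y=464, N_Z=304, N_F=240, L=1008

Answer: 1008


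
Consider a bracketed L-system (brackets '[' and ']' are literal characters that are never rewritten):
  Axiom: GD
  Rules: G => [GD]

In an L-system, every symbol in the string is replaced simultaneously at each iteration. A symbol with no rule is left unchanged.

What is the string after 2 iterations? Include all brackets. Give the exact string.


Answer: [[GD]D]D

Derivation:
Step 0: GD
Step 1: [GD]D
Step 2: [[GD]D]D


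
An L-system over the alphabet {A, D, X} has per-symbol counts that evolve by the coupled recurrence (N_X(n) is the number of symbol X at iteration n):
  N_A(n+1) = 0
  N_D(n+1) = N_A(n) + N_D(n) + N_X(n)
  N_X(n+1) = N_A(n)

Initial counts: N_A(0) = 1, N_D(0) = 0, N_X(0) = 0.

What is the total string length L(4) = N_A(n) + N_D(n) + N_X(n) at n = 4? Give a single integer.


Answer: 2

Derivation:
Step 0: N_A=1, N_D=0, N_X=0, L=1
Step 1: N_A=0, N_D=1, N_X=1, L=2
Step 2: N_A=0, N_D=2, N_X=0, L=2
Step 3: N_A=0, N_D=2, N_X=0, L=2
Step 4: N_A=0, N_D=2, N_X=0, L=2


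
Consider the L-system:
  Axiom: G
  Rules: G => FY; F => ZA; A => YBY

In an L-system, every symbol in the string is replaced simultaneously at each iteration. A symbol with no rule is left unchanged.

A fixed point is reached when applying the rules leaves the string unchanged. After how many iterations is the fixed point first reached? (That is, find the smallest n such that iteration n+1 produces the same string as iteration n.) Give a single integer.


Step 0: G
Step 1: FY
Step 2: ZAY
Step 3: ZYBYY
Step 4: ZYBYY  (unchanged — fixed point at step 3)

Answer: 3


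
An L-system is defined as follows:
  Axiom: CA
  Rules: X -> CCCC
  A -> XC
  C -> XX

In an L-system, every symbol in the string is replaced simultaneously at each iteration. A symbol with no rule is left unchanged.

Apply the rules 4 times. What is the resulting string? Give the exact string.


Step 0: CA
Step 1: XXXC
Step 2: CCCCCCCCCCCCXX
Step 3: XXXXXXXXXXXXXXXXXXXXXXXXCCCCCCCC
Step 4: CCCCCCCCCCCCCCCCCCCCCCCCCCCCCCCCCCCCCCCCCCCCCCCCCCCCCCCCCCCCCCCCCCCCCCCCCCCCCCCCCCCCCCCCCCCCCCCCXXXXXXXXXXXXXXXX

Answer: CCCCCCCCCCCCCCCCCCCCCCCCCCCCCCCCCCCCCCCCCCCCCCCCCCCCCCCCCCCCCCCCCCCCCCCCCCCCCCCCCCCCCCCCCCCCCCCCXXXXXXXXXXXXXXXX


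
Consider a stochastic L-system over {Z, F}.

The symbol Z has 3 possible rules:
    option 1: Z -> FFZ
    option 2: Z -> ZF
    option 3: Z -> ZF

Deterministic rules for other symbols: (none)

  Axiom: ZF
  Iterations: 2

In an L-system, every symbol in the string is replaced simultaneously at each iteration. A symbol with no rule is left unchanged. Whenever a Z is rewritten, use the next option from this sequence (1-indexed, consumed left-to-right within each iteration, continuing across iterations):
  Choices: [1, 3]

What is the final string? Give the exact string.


Answer: FFZFF

Derivation:
Step 0: ZF
Step 1: FFZF  (used choices [1])
Step 2: FFZFF  (used choices [3])


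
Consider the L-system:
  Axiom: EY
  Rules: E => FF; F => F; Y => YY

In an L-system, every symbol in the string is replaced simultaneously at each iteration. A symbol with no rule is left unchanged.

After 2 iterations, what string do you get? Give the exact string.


Step 0: EY
Step 1: FFYY
Step 2: FFYYYY

Answer: FFYYYY


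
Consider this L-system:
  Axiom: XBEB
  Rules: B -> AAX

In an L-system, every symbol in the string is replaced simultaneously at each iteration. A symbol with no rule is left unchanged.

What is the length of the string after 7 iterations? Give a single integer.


Answer: 8

Derivation:
Step 0: length = 4
Step 1: length = 8
Step 2: length = 8
Step 3: length = 8
Step 4: length = 8
Step 5: length = 8
Step 6: length = 8
Step 7: length = 8


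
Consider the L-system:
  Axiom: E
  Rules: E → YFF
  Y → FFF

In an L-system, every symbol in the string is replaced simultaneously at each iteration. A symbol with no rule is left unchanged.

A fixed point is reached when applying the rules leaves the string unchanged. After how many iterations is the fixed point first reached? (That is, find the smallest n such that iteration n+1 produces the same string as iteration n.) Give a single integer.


Step 0: E
Step 1: YFF
Step 2: FFFFF
Step 3: FFFFF  (unchanged — fixed point at step 2)

Answer: 2


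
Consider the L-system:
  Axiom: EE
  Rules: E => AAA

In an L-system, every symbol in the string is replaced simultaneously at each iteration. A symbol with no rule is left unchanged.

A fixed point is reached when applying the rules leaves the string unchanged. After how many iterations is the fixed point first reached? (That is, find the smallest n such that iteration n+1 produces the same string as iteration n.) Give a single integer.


Step 0: EE
Step 1: AAAAAA
Step 2: AAAAAA  (unchanged — fixed point at step 1)

Answer: 1


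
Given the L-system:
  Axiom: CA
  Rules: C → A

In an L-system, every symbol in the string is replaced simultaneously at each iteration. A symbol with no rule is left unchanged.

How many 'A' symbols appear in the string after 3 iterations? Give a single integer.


Answer: 2

Derivation:
Step 0: CA  (1 'A')
Step 1: AA  (2 'A')
Step 2: AA  (2 'A')
Step 3: AA  (2 'A')


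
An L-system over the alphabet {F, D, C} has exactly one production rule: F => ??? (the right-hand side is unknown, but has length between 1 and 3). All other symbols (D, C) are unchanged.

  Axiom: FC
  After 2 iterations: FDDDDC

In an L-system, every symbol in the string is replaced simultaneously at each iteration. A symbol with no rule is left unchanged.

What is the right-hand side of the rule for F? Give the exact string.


Trying F => FDD:
  Step 0: FC
  Step 1: FDDC
  Step 2: FDDDDC
Matches the given result.

Answer: FDD


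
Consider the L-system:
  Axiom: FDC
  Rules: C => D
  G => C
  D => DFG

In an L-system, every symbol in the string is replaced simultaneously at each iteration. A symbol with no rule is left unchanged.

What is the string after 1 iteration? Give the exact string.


Answer: FDFGD

Derivation:
Step 0: FDC
Step 1: FDFGD


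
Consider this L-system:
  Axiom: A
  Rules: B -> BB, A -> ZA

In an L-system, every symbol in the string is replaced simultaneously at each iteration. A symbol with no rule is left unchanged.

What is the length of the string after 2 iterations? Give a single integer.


Step 0: length = 1
Step 1: length = 2
Step 2: length = 3

Answer: 3


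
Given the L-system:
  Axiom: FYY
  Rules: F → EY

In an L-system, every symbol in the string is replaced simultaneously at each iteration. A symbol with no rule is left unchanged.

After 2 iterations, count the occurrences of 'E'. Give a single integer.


Step 0: FYY  (0 'E')
Step 1: EYYY  (1 'E')
Step 2: EYYY  (1 'E')

Answer: 1


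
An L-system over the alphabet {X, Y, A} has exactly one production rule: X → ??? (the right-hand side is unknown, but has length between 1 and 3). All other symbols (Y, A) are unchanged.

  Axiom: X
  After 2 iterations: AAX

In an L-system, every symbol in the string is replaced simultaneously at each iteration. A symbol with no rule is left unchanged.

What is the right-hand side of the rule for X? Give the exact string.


Trying X → AX:
  Step 0: X
  Step 1: AX
  Step 2: AAX
Matches the given result.

Answer: AX


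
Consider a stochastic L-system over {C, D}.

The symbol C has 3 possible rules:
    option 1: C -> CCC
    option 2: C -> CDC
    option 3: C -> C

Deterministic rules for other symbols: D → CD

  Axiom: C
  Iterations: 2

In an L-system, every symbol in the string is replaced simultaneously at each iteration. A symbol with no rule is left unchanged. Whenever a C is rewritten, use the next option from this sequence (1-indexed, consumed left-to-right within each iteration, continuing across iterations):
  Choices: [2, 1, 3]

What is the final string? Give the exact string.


Step 0: C
Step 1: CDC  (used choices [2])
Step 2: CCCCDC  (used choices [1, 3])

Answer: CCCCDC


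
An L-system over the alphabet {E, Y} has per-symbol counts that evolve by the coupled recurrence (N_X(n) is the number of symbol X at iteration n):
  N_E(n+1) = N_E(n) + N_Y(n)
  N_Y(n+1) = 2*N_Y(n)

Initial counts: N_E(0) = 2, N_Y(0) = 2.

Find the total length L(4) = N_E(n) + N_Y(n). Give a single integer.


Answer: 64

Derivation:
Step 0: N_E=2, N_Y=2, L=4
Step 1: N_E=4, N_Y=4, L=8
Step 2: N_E=8, N_Y=8, L=16
Step 3: N_E=16, N_Y=16, L=32
Step 4: N_E=32, N_Y=32, L=64


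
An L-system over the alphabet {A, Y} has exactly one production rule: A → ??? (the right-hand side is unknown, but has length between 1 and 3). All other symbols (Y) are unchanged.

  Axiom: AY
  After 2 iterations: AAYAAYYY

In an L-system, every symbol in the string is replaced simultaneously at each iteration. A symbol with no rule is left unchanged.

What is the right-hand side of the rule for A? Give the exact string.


Trying A → AAY:
  Step 0: AY
  Step 1: AAYY
  Step 2: AAYAAYYY
Matches the given result.

Answer: AAY


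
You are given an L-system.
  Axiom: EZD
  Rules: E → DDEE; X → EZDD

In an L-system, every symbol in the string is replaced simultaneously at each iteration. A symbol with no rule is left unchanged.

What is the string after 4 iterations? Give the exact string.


Answer: DDDDDDDDEEDDEEDDDDEEDDEEDDDDDDEEDDEEDDDDEEDDEEZD

Derivation:
Step 0: EZD
Step 1: DDEEZD
Step 2: DDDDEEDDEEZD
Step 3: DDDDDDEEDDEEDDDDEEDDEEZD
Step 4: DDDDDDDDEEDDEEDDDDEEDDEEDDDDDDEEDDEEDDDDEEDDEEZD


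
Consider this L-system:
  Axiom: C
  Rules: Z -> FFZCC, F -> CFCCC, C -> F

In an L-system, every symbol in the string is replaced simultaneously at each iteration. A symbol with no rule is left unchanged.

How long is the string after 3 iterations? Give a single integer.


Step 0: length = 1
Step 1: length = 1
Step 2: length = 5
Step 3: length = 9

Answer: 9


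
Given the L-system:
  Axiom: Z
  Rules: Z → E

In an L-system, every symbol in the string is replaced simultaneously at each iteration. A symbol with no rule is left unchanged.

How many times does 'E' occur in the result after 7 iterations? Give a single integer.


Answer: 1

Derivation:
Step 0: Z  (0 'E')
Step 1: E  (1 'E')
Step 2: E  (1 'E')
Step 3: E  (1 'E')
Step 4: E  (1 'E')
Step 5: E  (1 'E')
Step 6: E  (1 'E')
Step 7: E  (1 'E')


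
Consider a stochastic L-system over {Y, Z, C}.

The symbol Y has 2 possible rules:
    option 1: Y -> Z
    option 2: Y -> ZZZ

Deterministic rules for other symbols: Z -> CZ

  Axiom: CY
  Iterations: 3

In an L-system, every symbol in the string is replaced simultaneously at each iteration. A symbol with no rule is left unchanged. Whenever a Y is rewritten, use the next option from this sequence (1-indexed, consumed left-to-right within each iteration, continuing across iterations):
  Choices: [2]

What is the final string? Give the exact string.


Step 0: CY
Step 1: CZZZ  (used choices [2])
Step 2: CCZCZCZ  (used choices [])
Step 3: CCCZCCZCCZ  (used choices [])

Answer: CCCZCCZCCZ


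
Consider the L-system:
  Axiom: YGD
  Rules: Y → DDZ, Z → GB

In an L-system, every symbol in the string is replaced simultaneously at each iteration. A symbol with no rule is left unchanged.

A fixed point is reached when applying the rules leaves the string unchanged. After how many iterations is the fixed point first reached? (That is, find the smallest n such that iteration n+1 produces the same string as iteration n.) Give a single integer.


Step 0: YGD
Step 1: DDZGD
Step 2: DDGBGD
Step 3: DDGBGD  (unchanged — fixed point at step 2)

Answer: 2


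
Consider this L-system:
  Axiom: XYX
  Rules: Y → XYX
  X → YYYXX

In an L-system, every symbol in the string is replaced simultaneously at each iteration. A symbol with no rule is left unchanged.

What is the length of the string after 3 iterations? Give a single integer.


Step 0: length = 3
Step 1: length = 13
Step 2: length = 51
Step 3: length = 205

Answer: 205


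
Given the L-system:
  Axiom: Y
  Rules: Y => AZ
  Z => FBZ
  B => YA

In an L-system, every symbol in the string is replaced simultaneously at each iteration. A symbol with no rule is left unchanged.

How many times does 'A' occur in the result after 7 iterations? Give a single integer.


Answer: 14

Derivation:
Step 0: Y  (0 'A')
Step 1: AZ  (1 'A')
Step 2: AFBZ  (1 'A')
Step 3: AFYAFBZ  (2 'A')
Step 4: AFAZAFYAFBZ  (4 'A')
Step 5: AFAFBZAFAZAFYAFBZ  (6 'A')
Step 6: AFAFYAFBZAFAFBZAFAZAFYAFBZ  (9 'A')
Step 7: AFAFAZAFYAFBZAFAFYAFBZAFAFBZAFAZAFYAFBZ  (14 'A')


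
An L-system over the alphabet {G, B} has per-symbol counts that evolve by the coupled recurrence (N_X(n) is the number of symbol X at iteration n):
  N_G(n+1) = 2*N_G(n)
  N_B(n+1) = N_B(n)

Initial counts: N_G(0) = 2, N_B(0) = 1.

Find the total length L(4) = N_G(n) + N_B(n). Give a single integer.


Step 0: N_G=2, N_B=1, L=3
Step 1: N_G=4, N_B=1, L=5
Step 2: N_G=8, N_B=1, L=9
Step 3: N_G=16, N_B=1, L=17
Step 4: N_G=32, N_B=1, L=33

Answer: 33


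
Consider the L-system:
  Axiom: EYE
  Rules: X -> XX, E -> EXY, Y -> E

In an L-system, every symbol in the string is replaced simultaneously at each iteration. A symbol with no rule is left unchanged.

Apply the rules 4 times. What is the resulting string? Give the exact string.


Step 0: EYE
Step 1: EXYEEXY
Step 2: EXYXXEEXYEXYXXE
Step 3: EXYXXEXXXXEXYEXYXXEEXYXXEXXXXEXY
Step 4: EXYXXEXXXXEXYXXXXXXXXEXYXXEEXYXXEXXXXEXYEXYXXEXXXXEXYXXXXXXXXEXYXXE

Answer: EXYXXEXXXXEXYXXXXXXXXEXYXXEEXYXXEXXXXEXYEXYXXEXXXXEXYXXXXXXXXEXYXXE


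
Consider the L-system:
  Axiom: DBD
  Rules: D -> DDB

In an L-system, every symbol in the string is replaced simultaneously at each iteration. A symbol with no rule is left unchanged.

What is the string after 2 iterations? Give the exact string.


Answer: DDBDDBBBDDBDDBB

Derivation:
Step 0: DBD
Step 1: DDBBDDB
Step 2: DDBDDBBBDDBDDBB


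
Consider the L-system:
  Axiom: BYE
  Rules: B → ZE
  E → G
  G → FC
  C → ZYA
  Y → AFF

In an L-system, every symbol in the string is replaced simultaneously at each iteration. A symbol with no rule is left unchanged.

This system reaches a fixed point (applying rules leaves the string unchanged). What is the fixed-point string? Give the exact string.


Answer: ZFZAFFAAFFFZAFFA

Derivation:
Step 0: BYE
Step 1: ZEAFFG
Step 2: ZGAFFFC
Step 3: ZFCAFFFZYA
Step 4: ZFZYAAFFFZAFFA
Step 5: ZFZAFFAAFFFZAFFA
Step 6: ZFZAFFAAFFFZAFFA  (unchanged — fixed point at step 5)


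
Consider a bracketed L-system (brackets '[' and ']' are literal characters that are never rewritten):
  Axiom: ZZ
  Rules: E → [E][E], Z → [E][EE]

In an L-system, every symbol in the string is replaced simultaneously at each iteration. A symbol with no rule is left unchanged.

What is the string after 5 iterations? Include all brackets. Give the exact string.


Answer: [[[[[E][E]][[E][E]]][[[E][E]][[E][E]]]][[[[E][E]][[E][E]]][[[E][E]][[E][E]]]]][[[[[E][E]][[E][E]]][[[E][E]][[E][E]]]][[[[E][E]][[E][E]]][[[E][E]][[E][E]]]][[[[E][E]][[E][E]]][[[E][E]][[E][E]]]][[[[E][E]][[E][E]]][[[E][E]][[E][E]]]]][[[[[E][E]][[E][E]]][[[E][E]][[E][E]]]][[[[E][E]][[E][E]]][[[E][E]][[E][E]]]]][[[[[E][E]][[E][E]]][[[E][E]][[E][E]]]][[[[E][E]][[E][E]]][[[E][E]][[E][E]]]][[[[E][E]][[E][E]]][[[E][E]][[E][E]]]][[[[E][E]][[E][E]]][[[E][E]][[E][E]]]]]

Derivation:
Step 0: ZZ
Step 1: [E][EE][E][EE]
Step 2: [[E][E]][[E][E][E][E]][[E][E]][[E][E][E][E]]
Step 3: [[[E][E]][[E][E]]][[[E][E]][[E][E]][[E][E]][[E][E]]][[[E][E]][[E][E]]][[[E][E]][[E][E]][[E][E]][[E][E]]]
Step 4: [[[[E][E]][[E][E]]][[[E][E]][[E][E]]]][[[[E][E]][[E][E]]][[[E][E]][[E][E]]][[[E][E]][[E][E]]][[[E][E]][[E][E]]]][[[[E][E]][[E][E]]][[[E][E]][[E][E]]]][[[[E][E]][[E][E]]][[[E][E]][[E][E]]][[[E][E]][[E][E]]][[[E][E]][[E][E]]]]
Step 5: [[[[[E][E]][[E][E]]][[[E][E]][[E][E]]]][[[[E][E]][[E][E]]][[[E][E]][[E][E]]]]][[[[[E][E]][[E][E]]][[[E][E]][[E][E]]]][[[[E][E]][[E][E]]][[[E][E]][[E][E]]]][[[[E][E]][[E][E]]][[[E][E]][[E][E]]]][[[[E][E]][[E][E]]][[[E][E]][[E][E]]]]][[[[[E][E]][[E][E]]][[[E][E]][[E][E]]]][[[[E][E]][[E][E]]][[[E][E]][[E][E]]]]][[[[[E][E]][[E][E]]][[[E][E]][[E][E]]]][[[[E][E]][[E][E]]][[[E][E]][[E][E]]]][[[[E][E]][[E][E]]][[[E][E]][[E][E]]]][[[[E][E]][[E][E]]][[[E][E]][[E][E]]]]]


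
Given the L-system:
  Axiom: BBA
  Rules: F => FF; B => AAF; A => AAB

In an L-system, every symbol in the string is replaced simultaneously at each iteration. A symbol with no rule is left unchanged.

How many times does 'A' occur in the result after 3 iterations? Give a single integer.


Answer: 40

Derivation:
Step 0: BBA  (1 'A')
Step 1: AAFAAFAAB  (6 'A')
Step 2: AABAABFFAABAABFFAABAABAAF  (14 'A')
Step 3: AABAABAAFAABAABAAFFFFFAABAABAAFAABAABAAFFFFFAABAABAAFAABAABAAFAABAABFF  (40 'A')


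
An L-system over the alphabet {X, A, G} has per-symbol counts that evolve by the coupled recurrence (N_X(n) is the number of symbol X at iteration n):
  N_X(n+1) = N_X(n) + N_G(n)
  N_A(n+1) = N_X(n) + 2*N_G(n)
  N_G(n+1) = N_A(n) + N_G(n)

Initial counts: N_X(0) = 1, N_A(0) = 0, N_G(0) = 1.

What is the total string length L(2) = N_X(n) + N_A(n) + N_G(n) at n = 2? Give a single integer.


Answer: 11

Derivation:
Step 0: N_X=1, N_A=0, N_G=1, L=2
Step 1: N_X=2, N_A=3, N_G=1, L=6
Step 2: N_X=3, N_A=4, N_G=4, L=11


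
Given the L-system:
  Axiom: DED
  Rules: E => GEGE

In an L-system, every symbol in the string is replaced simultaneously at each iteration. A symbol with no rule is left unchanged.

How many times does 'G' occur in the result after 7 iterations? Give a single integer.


Answer: 254

Derivation:
Step 0: DED  (0 'G')
Step 1: DGEGED  (2 'G')
Step 2: DGGEGEGGEGED  (6 'G')
Step 3: DGGGEGEGGEGEGGGEGEGGEGED  (14 'G')
Step 4: DGGGGEGEGGEGEGGGEGEGGEGEGGGGEGEGGEGEGGGEGEGGEGED  (30 'G')
Step 5: DGGGGGEGEGGEGEGGGEGEGGEGEGGGGEGEGGEGEGGGEGEGGEGEGGGGGEGEGGEGEGGGEGEGGEGEGGGGEGEGGEGEGGGEGEGGEGED  (62 'G')
Step 6: DGGGGGGEGEGGEGEGGGEGEGGEGEGGGGEGEGGEGEGGGEGEGGEGEGGGGGEGEGGEGEGGGEGEGGEGEGGGGEGEGGEGEGGGEGEGGEGEGGGGGGEGEGGEGEGGGEGEGGEGEGGGGEGEGGEGEGGGEGEGGEGEGGGGGEGEGGEGEGGGEGEGGEGEGGGGEGEGGEGEGGGEGEGGEGED  (126 'G')
Step 7: DGGGGGGGEGEGGEGEGGGEGEGGEGEGGGGEGEGGEGEGGGEGEGGEGEGGGGGEGEGGEGEGGGEGEGGEGEGGGGEGEGGEGEGGGEGEGGEGEGGGGGGEGEGGEGEGGGEGEGGEGEGGGGEGEGGEGEGGGEGEGGEGEGGGGGEGEGGEGEGGGEGEGGEGEGGGGEGEGGEGEGGGEGEGGEGEGGGGGGGEGEGGEGEGGGEGEGGEGEGGGGEGEGGEGEGGGEGEGGEGEGGGGGEGEGGEGEGGGEGEGGEGEGGGGEGEGGEGEGGGEGEGGEGEGGGGGGEGEGGEGEGGGEGEGGEGEGGGGEGEGGEGEGGGEGEGGEGEGGGGGEGEGGEGEGGGEGEGGEGEGGGGEGEGGEGEGGGEGEGGEGED  (254 'G')


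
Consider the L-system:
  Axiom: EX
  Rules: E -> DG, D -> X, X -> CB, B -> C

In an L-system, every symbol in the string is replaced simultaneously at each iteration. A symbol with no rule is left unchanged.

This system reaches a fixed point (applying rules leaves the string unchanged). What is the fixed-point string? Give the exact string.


Answer: CCGCC

Derivation:
Step 0: EX
Step 1: DGCB
Step 2: XGCC
Step 3: CBGCC
Step 4: CCGCC
Step 5: CCGCC  (unchanged — fixed point at step 4)


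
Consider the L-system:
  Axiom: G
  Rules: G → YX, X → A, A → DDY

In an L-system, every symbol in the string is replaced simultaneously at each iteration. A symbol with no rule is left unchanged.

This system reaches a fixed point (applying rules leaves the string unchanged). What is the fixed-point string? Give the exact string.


Answer: YDDY

Derivation:
Step 0: G
Step 1: YX
Step 2: YA
Step 3: YDDY
Step 4: YDDY  (unchanged — fixed point at step 3)


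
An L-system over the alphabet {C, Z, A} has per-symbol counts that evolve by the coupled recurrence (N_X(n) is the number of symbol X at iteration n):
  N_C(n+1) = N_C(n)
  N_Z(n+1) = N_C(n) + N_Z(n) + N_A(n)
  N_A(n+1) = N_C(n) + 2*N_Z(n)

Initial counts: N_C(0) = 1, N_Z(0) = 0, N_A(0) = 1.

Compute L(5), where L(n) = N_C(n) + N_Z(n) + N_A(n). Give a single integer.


Answer: 84

Derivation:
Step 0: N_C=1, N_Z=0, N_A=1, L=2
Step 1: N_C=1, N_Z=2, N_A=1, L=4
Step 2: N_C=1, N_Z=4, N_A=5, L=10
Step 3: N_C=1, N_Z=10, N_A=9, L=20
Step 4: N_C=1, N_Z=20, N_A=21, L=42
Step 5: N_C=1, N_Z=42, N_A=41, L=84


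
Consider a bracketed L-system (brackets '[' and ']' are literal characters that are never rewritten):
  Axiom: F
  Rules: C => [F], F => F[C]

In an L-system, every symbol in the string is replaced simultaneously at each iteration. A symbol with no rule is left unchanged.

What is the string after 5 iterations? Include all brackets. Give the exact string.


Answer: F[C][[F]][[F[C]]][[F[C][[F]]]][[F[C][[F]][[F[C]]]]]

Derivation:
Step 0: F
Step 1: F[C]
Step 2: F[C][[F]]
Step 3: F[C][[F]][[F[C]]]
Step 4: F[C][[F]][[F[C]]][[F[C][[F]]]]
Step 5: F[C][[F]][[F[C]]][[F[C][[F]]]][[F[C][[F]][[F[C]]]]]


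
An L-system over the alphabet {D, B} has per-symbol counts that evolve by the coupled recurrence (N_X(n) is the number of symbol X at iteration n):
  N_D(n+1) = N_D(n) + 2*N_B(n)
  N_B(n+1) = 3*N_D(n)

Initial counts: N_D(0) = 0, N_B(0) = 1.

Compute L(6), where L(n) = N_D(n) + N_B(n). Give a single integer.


Answer: 596

Derivation:
Step 0: N_D=0, N_B=1, L=1
Step 1: N_D=2, N_B=0, L=2
Step 2: N_D=2, N_B=6, L=8
Step 3: N_D=14, N_B=6, L=20
Step 4: N_D=26, N_B=42, L=68
Step 5: N_D=110, N_B=78, L=188
Step 6: N_D=266, N_B=330, L=596


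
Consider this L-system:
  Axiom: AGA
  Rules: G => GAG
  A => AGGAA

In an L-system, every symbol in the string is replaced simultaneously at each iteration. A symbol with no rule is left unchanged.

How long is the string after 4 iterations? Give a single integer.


Answer: 853

Derivation:
Step 0: length = 3
Step 1: length = 13
Step 2: length = 53
Step 3: length = 213
Step 4: length = 853


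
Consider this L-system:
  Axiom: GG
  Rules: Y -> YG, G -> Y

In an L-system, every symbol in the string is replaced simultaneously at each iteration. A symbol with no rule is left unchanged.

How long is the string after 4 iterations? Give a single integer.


Step 0: length = 2
Step 1: length = 2
Step 2: length = 4
Step 3: length = 6
Step 4: length = 10

Answer: 10


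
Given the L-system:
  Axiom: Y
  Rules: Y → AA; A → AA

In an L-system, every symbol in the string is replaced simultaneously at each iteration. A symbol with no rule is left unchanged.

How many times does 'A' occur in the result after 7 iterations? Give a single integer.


Answer: 128

Derivation:
Step 0: Y  (0 'A')
Step 1: AA  (2 'A')
Step 2: AAAA  (4 'A')
Step 3: AAAAAAAA  (8 'A')
Step 4: AAAAAAAAAAAAAAAA  (16 'A')
Step 5: AAAAAAAAAAAAAAAAAAAAAAAAAAAAAAAA  (32 'A')
Step 6: AAAAAAAAAAAAAAAAAAAAAAAAAAAAAAAAAAAAAAAAAAAAAAAAAAAAAAAAAAAAAAAA  (64 'A')
Step 7: AAAAAAAAAAAAAAAAAAAAAAAAAAAAAAAAAAAAAAAAAAAAAAAAAAAAAAAAAAAAAAAAAAAAAAAAAAAAAAAAAAAAAAAAAAAAAAAAAAAAAAAAAAAAAAAAAAAAAAAAAAAAAAAA  (128 'A')


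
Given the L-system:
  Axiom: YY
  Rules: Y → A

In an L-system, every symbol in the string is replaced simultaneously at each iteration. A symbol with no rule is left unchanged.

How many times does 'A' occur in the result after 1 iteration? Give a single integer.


Answer: 2

Derivation:
Step 0: YY  (0 'A')
Step 1: AA  (2 'A')


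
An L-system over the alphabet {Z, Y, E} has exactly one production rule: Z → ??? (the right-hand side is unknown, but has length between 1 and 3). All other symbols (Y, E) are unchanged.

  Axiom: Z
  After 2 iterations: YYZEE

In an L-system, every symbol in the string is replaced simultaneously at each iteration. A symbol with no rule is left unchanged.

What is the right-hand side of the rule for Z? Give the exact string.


Trying Z → YZE:
  Step 0: Z
  Step 1: YZE
  Step 2: YYZEE
Matches the given result.

Answer: YZE


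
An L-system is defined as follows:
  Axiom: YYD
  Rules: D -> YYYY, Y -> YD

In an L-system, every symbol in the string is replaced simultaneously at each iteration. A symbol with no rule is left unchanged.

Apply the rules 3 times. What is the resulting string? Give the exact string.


Answer: YDYYYYYDYDYDYDYDYYYYYDYDYDYDYDYYYYYDYYYYYDYYYYYDYYYY

Derivation:
Step 0: YYD
Step 1: YDYDYYYY
Step 2: YDYYYYYDYYYYYDYDYDYD
Step 3: YDYYYYYDYDYDYDYDYYYYYDYDYDYDYDYYYYYDYYYYYDYYYYYDYYYY


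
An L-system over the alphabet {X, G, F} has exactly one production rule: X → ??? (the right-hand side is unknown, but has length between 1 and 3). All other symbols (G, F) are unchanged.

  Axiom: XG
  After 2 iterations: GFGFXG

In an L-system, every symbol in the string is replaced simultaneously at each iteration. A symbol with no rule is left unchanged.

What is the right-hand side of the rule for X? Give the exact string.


Answer: GFX

Derivation:
Trying X → GFX:
  Step 0: XG
  Step 1: GFXG
  Step 2: GFGFXG
Matches the given result.


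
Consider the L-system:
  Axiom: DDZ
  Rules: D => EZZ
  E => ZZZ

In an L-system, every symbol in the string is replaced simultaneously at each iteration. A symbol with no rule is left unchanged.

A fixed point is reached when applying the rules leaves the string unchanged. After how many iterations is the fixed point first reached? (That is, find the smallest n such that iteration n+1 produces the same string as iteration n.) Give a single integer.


Answer: 2

Derivation:
Step 0: DDZ
Step 1: EZZEZZZ
Step 2: ZZZZZZZZZZZ
Step 3: ZZZZZZZZZZZ  (unchanged — fixed point at step 2)


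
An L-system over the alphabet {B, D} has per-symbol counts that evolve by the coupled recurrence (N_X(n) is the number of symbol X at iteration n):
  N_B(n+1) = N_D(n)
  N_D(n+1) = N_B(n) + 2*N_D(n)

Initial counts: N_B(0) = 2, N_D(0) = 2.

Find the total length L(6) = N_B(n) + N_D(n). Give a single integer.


Step 0: N_B=2, N_D=2, L=4
Step 1: N_B=2, N_D=6, L=8
Step 2: N_B=6, N_D=14, L=20
Step 3: N_B=14, N_D=34, L=48
Step 4: N_B=34, N_D=82, L=116
Step 5: N_B=82, N_D=198, L=280
Step 6: N_B=198, N_D=478, L=676

Answer: 676


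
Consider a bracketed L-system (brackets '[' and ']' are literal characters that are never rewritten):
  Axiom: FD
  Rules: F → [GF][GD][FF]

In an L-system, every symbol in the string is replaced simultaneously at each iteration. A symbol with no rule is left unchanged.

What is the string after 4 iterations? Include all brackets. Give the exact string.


Answer: [G[G[G[GF][GD][FF]][GD][[GF][GD][FF][GF][GD][FF]]][GD][[G[GF][GD][FF]][GD][[GF][GD][FF][GF][GD][FF]][G[GF][GD][FF]][GD][[GF][GD][FF][GF][GD][FF]]]][GD][[G[G[GF][GD][FF]][GD][[GF][GD][FF][GF][GD][FF]]][GD][[G[GF][GD][FF]][GD][[GF][GD][FF][GF][GD][FF]][G[GF][GD][FF]][GD][[GF][GD][FF][GF][GD][FF]]][G[G[GF][GD][FF]][GD][[GF][GD][FF][GF][GD][FF]]][GD][[G[GF][GD][FF]][GD][[GF][GD][FF][GF][GD][FF]][G[GF][GD][FF]][GD][[GF][GD][FF][GF][GD][FF]]]]D

Derivation:
Step 0: FD
Step 1: [GF][GD][FF]D
Step 2: [G[GF][GD][FF]][GD][[GF][GD][FF][GF][GD][FF]]D
Step 3: [G[G[GF][GD][FF]][GD][[GF][GD][FF][GF][GD][FF]]][GD][[G[GF][GD][FF]][GD][[GF][GD][FF][GF][GD][FF]][G[GF][GD][FF]][GD][[GF][GD][FF][GF][GD][FF]]]D
Step 4: [G[G[G[GF][GD][FF]][GD][[GF][GD][FF][GF][GD][FF]]][GD][[G[GF][GD][FF]][GD][[GF][GD][FF][GF][GD][FF]][G[GF][GD][FF]][GD][[GF][GD][FF][GF][GD][FF]]]][GD][[G[G[GF][GD][FF]][GD][[GF][GD][FF][GF][GD][FF]]][GD][[G[GF][GD][FF]][GD][[GF][GD][FF][GF][GD][FF]][G[GF][GD][FF]][GD][[GF][GD][FF][GF][GD][FF]]][G[G[GF][GD][FF]][GD][[GF][GD][FF][GF][GD][FF]]][GD][[G[GF][GD][FF]][GD][[GF][GD][FF][GF][GD][FF]][G[GF][GD][FF]][GD][[GF][GD][FF][GF][GD][FF]]]]D
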